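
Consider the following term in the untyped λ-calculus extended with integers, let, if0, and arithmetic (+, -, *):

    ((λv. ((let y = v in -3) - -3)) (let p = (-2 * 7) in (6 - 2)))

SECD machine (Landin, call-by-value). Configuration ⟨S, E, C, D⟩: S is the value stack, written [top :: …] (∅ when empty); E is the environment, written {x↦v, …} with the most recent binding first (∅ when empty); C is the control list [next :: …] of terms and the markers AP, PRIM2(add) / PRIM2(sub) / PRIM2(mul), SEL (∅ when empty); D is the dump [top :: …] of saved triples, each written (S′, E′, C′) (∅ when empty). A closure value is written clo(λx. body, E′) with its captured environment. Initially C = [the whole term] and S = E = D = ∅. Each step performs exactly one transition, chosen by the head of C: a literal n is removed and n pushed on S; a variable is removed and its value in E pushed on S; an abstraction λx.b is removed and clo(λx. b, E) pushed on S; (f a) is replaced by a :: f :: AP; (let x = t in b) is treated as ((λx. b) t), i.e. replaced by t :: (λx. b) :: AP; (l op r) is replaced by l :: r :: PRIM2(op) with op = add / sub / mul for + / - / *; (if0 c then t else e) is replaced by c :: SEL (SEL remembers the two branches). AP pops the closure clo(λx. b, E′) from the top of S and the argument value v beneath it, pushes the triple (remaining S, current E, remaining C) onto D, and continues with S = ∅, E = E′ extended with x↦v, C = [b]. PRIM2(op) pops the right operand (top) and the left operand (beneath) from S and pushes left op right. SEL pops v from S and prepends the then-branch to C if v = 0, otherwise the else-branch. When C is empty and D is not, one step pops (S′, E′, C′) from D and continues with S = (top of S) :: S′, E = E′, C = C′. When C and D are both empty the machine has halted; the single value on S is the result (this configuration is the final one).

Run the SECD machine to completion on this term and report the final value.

step 0: <S=∅, E=∅, C=[((λv. ((let y = v in -3) - -3)) (let p = (-2 * 7) in (6 - 2)))], D=∅>
step 1: <S=∅, E=∅, C=[(let p = (-2 * 7) in (6 - 2)) :: (λv. ((let y = v in -3) - -3)) :: AP], D=∅>
step 2: <S=∅, E=∅, C=[(-2 * 7) :: (λp. (6 - 2)) :: AP :: (λv. ((let y = v in -3) - -3)) :: AP], D=∅>
step 3: <S=∅, E=∅, C=[-2 :: 7 :: PRIM2(mul) :: (λp. (6 - 2)) :: AP :: (λv. ((let y = v in -3) - -3)) :: AP], D=∅>
step 4: <S=[-2], E=∅, C=[7 :: PRIM2(mul) :: (λp. (6 - 2)) :: AP :: (λv. ((let y = v in -3) - -3)) :: AP], D=∅>
step 5: <S=[7 :: -2], E=∅, C=[PRIM2(mul) :: (λp. (6 - 2)) :: AP :: (λv. ((let y = v in -3) - -3)) :: AP], D=∅>
step 6: <S=[-14], E=∅, C=[(λp. (6 - 2)) :: AP :: (λv. ((let y = v in -3) - -3)) :: AP], D=∅>
step 7: <S=[clo(λp. (6 - 2), ∅) :: -14], E=∅, C=[AP :: (λv. ((let y = v in -3) - -3)) :: AP], D=∅>
step 8: <S=∅, E={p↦-14}, C=[(6 - 2)], D=[(∅, ∅, [(λv. ((let y = v in -3) - -3)) :: AP])]>
step 9: <S=∅, E={p↦-14}, C=[6 :: 2 :: PRIM2(sub)], D=[(∅, ∅, [(λv. ((let y = v in -3) - -3)) :: AP])]>
step 10: <S=[6], E={p↦-14}, C=[2 :: PRIM2(sub)], D=[(∅, ∅, [(λv. ((let y = v in -3) - -3)) :: AP])]>
step 11: <S=[2 :: 6], E={p↦-14}, C=[PRIM2(sub)], D=[(∅, ∅, [(λv. ((let y = v in -3) - -3)) :: AP])]>
step 12: <S=[4], E={p↦-14}, C=∅, D=[(∅, ∅, [(λv. ((let y = v in -3) - -3)) :: AP])]>
step 13: <S=[4], E=∅, C=[(λv. ((let y = v in -3) - -3)) :: AP], D=∅>
step 14: <S=[clo(λv. ((let y = v in -3) - -3), ∅) :: 4], E=∅, C=[AP], D=∅>
step 15: <S=∅, E={v↦4}, C=[((let y = v in -3) - -3)], D=[(∅, ∅, ∅)]>
step 16: <S=∅, E={v↦4}, C=[(let y = v in -3) :: -3 :: PRIM2(sub)], D=[(∅, ∅, ∅)]>
step 17: <S=∅, E={v↦4}, C=[v :: (λy. -3) :: AP :: -3 :: PRIM2(sub)], D=[(∅, ∅, ∅)]>
step 18: <S=[4], E={v↦4}, C=[(λy. -3) :: AP :: -3 :: PRIM2(sub)], D=[(∅, ∅, ∅)]>
step 19: <S=[clo(λy. -3, {v↦4}) :: 4], E={v↦4}, C=[AP :: -3 :: PRIM2(sub)], D=[(∅, ∅, ∅)]>
step 20: <S=∅, E={y↦4, v↦4}, C=[-3], D=[(∅, {v↦4}, [-3 :: PRIM2(sub)]) :: (∅, ∅, ∅)]>
step 21: <S=[-3], E={y↦4, v↦4}, C=∅, D=[(∅, {v↦4}, [-3 :: PRIM2(sub)]) :: (∅, ∅, ∅)]>
step 22: <S=[-3], E={v↦4}, C=[-3 :: PRIM2(sub)], D=[(∅, ∅, ∅)]>
step 23: <S=[-3 :: -3], E={v↦4}, C=[PRIM2(sub)], D=[(∅, ∅, ∅)]>
step 24: <S=[0], E={v↦4}, C=∅, D=[(∅, ∅, ∅)]>
step 25: <S=[0], E=∅, C=∅, D=∅>
→ final value 0

Answer: 0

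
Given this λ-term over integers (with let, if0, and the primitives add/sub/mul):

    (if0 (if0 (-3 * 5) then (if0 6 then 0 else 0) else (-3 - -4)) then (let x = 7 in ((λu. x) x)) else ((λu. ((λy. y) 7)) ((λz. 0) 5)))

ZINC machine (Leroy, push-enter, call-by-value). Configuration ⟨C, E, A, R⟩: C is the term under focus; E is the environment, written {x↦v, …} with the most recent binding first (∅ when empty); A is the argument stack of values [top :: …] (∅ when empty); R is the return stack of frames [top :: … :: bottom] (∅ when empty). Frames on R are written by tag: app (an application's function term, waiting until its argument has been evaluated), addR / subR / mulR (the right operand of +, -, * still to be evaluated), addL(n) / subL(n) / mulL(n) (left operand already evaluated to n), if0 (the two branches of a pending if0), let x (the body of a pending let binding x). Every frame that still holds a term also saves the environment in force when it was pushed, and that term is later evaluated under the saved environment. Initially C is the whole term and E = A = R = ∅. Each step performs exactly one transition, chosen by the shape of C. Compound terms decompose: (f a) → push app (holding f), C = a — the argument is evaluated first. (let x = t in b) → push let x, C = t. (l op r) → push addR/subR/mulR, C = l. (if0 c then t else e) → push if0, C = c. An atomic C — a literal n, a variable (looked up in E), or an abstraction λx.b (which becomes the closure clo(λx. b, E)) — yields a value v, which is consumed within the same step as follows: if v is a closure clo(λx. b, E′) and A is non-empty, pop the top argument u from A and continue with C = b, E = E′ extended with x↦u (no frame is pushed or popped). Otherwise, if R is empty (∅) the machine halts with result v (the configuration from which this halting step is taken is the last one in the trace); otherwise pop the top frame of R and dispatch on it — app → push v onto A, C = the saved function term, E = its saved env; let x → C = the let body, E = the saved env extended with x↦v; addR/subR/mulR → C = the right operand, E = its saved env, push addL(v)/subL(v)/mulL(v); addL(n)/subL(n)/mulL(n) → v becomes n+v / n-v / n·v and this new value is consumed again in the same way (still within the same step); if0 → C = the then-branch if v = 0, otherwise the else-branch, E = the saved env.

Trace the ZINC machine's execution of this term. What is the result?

Answer: 7

Execution trace:
0. ⟨C=(if0 (if0 (-3 * 5) then (if0 6 then 0 else 0) else (-3 - -4)) then (let x = 7 in ((λu. x) x)) else ((λu. ((λy. y) 7)) ((λz. 0) 5))); E=∅; A=∅; R=∅⟩
1. ⟨C=(if0 (-3 * 5) then (if0 6 then 0 else 0) else (-3 - -4)); E=∅; A=∅; R=[if0]⟩
2. ⟨C=(-3 * 5); E=∅; A=∅; R=[if0 :: if0]⟩
3. ⟨C=-3; E=∅; A=∅; R=[mulR :: if0 :: if0]⟩
4. ⟨C=5; E=∅; A=∅; R=[mulL(-3) :: if0 :: if0]⟩
5. ⟨C=(-3 - -4); E=∅; A=∅; R=[if0]⟩
6. ⟨C=-3; E=∅; A=∅; R=[subR :: if0]⟩
7. ⟨C=-4; E=∅; A=∅; R=[subL(-3) :: if0]⟩
8. ⟨C=((λu. ((λy. y) 7)) ((λz. 0) 5)); E=∅; A=∅; R=∅⟩
9. ⟨C=((λz. 0) 5); E=∅; A=∅; R=[app]⟩
10. ⟨C=5; E=∅; A=∅; R=[app :: app]⟩
11. ⟨C=(λz. 0); E=∅; A=[5]; R=[app]⟩
12. ⟨C=0; E={z↦5}; A=∅; R=[app]⟩
13. ⟨C=(λu. ((λy. y) 7)); E=∅; A=[0]; R=∅⟩
14. ⟨C=((λy. y) 7); E={u↦0}; A=∅; R=∅⟩
15. ⟨C=7; E={u↦0}; A=∅; R=[app]⟩
16. ⟨C=(λy. y); E={u↦0}; A=[7]; R=∅⟩
17. ⟨C=y; E={y↦7, u↦0}; A=∅; R=∅⟩
→ final value 7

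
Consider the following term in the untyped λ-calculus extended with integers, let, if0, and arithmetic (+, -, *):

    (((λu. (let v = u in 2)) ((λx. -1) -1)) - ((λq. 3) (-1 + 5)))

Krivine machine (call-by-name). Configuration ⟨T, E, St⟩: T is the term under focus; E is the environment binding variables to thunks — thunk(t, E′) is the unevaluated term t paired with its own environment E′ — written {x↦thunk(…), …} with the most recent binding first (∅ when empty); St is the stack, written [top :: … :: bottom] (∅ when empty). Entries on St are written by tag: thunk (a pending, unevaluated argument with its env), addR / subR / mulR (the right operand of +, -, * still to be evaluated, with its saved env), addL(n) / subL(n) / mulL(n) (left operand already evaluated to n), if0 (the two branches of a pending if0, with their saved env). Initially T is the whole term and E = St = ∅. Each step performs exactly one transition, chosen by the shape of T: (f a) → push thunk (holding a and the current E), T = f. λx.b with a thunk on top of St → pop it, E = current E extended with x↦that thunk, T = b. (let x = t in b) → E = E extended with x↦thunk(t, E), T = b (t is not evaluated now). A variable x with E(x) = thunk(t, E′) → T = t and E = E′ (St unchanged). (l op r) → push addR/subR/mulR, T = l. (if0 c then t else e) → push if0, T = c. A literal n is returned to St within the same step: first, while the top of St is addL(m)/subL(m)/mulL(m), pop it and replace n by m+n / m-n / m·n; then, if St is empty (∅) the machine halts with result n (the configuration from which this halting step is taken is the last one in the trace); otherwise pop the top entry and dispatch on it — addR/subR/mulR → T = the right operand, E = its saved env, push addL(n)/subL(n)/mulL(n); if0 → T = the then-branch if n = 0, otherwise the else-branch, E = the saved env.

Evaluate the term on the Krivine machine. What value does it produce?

Answer: -1

Derivation:
[0] ⟨T=(((λu. (let v = u in 2)) ((λx. -1) -1)) - ((λq. 3) (-1 + 5))); E=∅; St=∅⟩
[1] ⟨T=((λu. (let v = u in 2)) ((λx. -1) -1)); E=∅; St=[subR]⟩
[2] ⟨T=(λu. (let v = u in 2)); E=∅; St=[thunk :: subR]⟩
[3] ⟨T=(let v = u in 2); E={u↦thunk(((λx. -1) -1), ∅)}; St=[subR]⟩
[4] ⟨T=2; E={v↦thunk(u, {u↦thunk(((λx. -1) -1), ∅)}), u↦thunk(((λx. -1) -1), ∅)}; St=[subR]⟩
[5] ⟨T=((λq. 3) (-1 + 5)); E=∅; St=[subL(2)]⟩
[6] ⟨T=(λq. 3); E=∅; St=[thunk :: subL(2)]⟩
[7] ⟨T=3; E={q↦thunk((-1 + 5), ∅)}; St=[subL(2)]⟩
→ final value -1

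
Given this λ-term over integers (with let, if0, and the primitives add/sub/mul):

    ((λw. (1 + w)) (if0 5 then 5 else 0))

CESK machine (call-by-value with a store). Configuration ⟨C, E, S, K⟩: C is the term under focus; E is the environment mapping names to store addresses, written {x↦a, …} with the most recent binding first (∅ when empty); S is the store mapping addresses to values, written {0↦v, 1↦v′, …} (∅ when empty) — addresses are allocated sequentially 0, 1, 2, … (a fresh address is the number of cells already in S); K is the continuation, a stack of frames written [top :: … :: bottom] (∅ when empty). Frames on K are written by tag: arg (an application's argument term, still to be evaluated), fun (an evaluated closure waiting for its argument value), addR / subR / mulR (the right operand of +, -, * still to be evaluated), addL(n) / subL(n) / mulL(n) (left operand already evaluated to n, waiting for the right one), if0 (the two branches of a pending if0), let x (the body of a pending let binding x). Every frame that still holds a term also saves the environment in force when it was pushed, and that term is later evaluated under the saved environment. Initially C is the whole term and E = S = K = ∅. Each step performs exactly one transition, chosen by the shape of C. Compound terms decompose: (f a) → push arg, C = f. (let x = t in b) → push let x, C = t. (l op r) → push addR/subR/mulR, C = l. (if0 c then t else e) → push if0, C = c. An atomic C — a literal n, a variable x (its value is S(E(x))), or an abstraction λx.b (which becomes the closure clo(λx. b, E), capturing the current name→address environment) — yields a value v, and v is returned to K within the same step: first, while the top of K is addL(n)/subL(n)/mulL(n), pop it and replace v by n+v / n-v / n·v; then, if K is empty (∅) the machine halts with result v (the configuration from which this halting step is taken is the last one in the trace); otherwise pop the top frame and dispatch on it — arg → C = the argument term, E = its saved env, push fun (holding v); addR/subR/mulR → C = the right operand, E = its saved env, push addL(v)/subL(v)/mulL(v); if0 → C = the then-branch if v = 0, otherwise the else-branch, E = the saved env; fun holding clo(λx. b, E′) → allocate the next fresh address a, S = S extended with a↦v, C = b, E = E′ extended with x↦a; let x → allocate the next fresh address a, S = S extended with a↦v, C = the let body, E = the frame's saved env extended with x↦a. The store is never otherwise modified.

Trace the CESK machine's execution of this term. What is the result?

Answer: 1

Machine steps:
step 0: ⟨C=((λw. (1 + w)) (if0 5 then 5 else 0)); E=∅; S=∅; K=∅⟩
step 1: ⟨C=(λw. (1 + w)); E=∅; S=∅; K=[arg]⟩
step 2: ⟨C=(if0 5 then 5 else 0); E=∅; S=∅; K=[fun]⟩
step 3: ⟨C=5; E=∅; S=∅; K=[if0 :: fun]⟩
step 4: ⟨C=0; E=∅; S=∅; K=[fun]⟩
step 5: ⟨C=(1 + w); E={w↦0}; S={0↦0}; K=∅⟩
step 6: ⟨C=1; E={w↦0}; S={0↦0}; K=[addR]⟩
step 7: ⟨C=w; E={w↦0}; S={0↦0}; K=[addL(1)]⟩
→ final value 1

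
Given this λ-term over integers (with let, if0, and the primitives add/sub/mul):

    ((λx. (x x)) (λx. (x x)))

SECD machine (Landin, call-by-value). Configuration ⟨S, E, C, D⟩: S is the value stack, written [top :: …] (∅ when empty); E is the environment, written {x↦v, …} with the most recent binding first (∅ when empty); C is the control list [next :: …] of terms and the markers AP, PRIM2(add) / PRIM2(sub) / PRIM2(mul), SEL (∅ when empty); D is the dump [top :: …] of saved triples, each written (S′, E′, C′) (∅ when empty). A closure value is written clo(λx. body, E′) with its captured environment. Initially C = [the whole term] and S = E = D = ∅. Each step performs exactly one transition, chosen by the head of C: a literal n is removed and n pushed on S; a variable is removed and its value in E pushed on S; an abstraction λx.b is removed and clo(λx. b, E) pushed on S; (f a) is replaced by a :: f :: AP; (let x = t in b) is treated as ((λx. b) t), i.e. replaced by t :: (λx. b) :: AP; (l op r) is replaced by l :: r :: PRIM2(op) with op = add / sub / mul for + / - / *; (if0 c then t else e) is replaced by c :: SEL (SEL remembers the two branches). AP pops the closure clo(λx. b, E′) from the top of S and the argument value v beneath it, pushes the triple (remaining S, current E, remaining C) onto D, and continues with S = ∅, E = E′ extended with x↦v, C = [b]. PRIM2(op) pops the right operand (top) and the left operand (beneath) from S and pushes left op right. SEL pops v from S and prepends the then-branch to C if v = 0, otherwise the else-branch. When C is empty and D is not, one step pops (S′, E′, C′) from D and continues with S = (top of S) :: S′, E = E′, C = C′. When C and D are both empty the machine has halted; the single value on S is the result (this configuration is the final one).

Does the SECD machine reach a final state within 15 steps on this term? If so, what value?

0. <S=∅, E=∅, C=[((λx. (x x)) (λx. (x x)))], D=∅>
1. <S=∅, E=∅, C=[(λx. (x x)) :: (λx. (x x)) :: AP], D=∅>
2. <S=[clo(λx. (x x), ∅)], E=∅, C=[(λx. (x x)) :: AP], D=∅>
3. <S=[clo(λx. (x x), ∅) :: clo(λx. (x x), ∅)], E=∅, C=[AP], D=∅>
4. <S=∅, E={x↦clo(λx. (x x), ∅)}, C=[(x x)], D=[(∅, ∅, ∅)]>
5. <S=∅, E={x↦clo(λx. (x x), ∅)}, C=[x :: x :: AP], D=[(∅, ∅, ∅)]>
6. <S=[clo(λx. (x x), ∅)], E={x↦clo(λx. (x x), ∅)}, C=[x :: AP], D=[(∅, ∅, ∅)]>
7. <S=[clo(λx. (x x), ∅) :: clo(λx. (x x), ∅)], E={x↦clo(λx. (x x), ∅)}, C=[AP], D=[(∅, ∅, ∅)]>
8. <S=∅, E={x↦clo(λx. (x x), ∅)}, C=[(x x)], D=[(∅, {x↦clo(λx. (x x), ∅)}, ∅) :: (∅, ∅, ∅)]>
9. <S=∅, E={x↦clo(λx. (x x), ∅)}, C=[x :: x :: AP], D=[(∅, {x↦clo(λx. (x x), ∅)}, ∅) :: (∅, ∅, ∅)]>
10. <S=[clo(λx. (x x), ∅)], E={x↦clo(λx. (x x), ∅)}, C=[x :: AP], D=[(∅, {x↦clo(λx. (x x), ∅)}, ∅) :: (∅, ∅, ∅)]>
11. <S=[clo(λx. (x x), ∅) :: clo(λx. (x x), ∅)], E={x↦clo(λx. (x x), ∅)}, C=[AP], D=[(∅, {x↦clo(λx. (x x), ∅)}, ∅) :: (∅, ∅, ∅)]>
12. <S=∅, E={x↦clo(λx. (x x), ∅)}, C=[(x x)], D=[(∅, {x↦clo(λx. (x x), ∅)}, ∅) :: (∅, {x↦clo(λx. (x x), ∅)}, ∅) :: (∅, ∅, ∅)]>
13. <S=∅, E={x↦clo(λx. (x x), ∅)}, C=[x :: x :: AP], D=[(∅, {x↦clo(λx. (x x), ∅)}, ∅) :: (∅, {x↦clo(λx. (x x), ∅)}, ∅) :: (∅, ∅, ∅)]>
14. <S=[clo(λx. (x x), ∅)], E={x↦clo(λx. (x x), ∅)}, C=[x :: AP], D=[(∅, {x↦clo(λx. (x x), ∅)}, ∅) :: (∅, {x↦clo(λx. (x x), ∅)}, ∅) :: (∅, ∅, ∅)]>
15. <S=[clo(λx. (x x), ∅) :: clo(λx. (x x), ∅)], E={x↦clo(λx. (x x), ∅)}, C=[AP], D=[(∅, {x↦clo(λx. (x x), ∅)}, ∅) :: (∅, {x↦clo(λx. (x x), ∅)}, ∅) :: (∅, ∅, ∅)]>
→ 15 transitions taken and the configuration is still not final: no result within 15 steps

Answer: DIVERGES (no final state within 15 steps)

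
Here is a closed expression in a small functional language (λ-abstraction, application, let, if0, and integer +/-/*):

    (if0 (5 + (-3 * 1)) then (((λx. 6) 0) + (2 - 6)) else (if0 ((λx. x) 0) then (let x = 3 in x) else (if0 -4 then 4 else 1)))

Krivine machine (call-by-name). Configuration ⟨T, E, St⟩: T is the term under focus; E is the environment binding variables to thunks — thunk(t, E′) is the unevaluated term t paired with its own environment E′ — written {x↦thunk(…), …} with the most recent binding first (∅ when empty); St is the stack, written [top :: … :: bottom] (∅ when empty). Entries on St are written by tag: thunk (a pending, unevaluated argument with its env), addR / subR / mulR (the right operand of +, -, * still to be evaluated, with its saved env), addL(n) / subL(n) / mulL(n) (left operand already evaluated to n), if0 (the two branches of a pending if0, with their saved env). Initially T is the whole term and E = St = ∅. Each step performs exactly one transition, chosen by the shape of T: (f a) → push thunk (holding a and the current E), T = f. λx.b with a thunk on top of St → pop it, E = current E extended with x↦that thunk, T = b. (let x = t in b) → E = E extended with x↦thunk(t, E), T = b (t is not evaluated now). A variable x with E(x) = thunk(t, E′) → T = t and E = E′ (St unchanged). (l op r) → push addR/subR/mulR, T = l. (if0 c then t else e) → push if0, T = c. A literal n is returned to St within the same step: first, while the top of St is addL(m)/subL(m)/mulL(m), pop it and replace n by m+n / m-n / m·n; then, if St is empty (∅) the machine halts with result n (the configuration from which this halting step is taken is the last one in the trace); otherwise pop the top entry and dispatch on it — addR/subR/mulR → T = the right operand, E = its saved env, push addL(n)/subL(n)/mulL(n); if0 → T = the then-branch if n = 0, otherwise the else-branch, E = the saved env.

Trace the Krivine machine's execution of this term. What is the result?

Answer: 3

Execution trace:
t=0: ⟨T=(if0 (5 + (-3 * 1)) then (((λx. 6) 0) + (2 - 6)) else (if0 ((λx. x) 0) then (let x = 3 in x) else (if0 -4 then 4 else 1))); E=∅; St=∅⟩
t=1: ⟨T=(5 + (-3 * 1)); E=∅; St=[if0]⟩
t=2: ⟨T=5; E=∅; St=[addR :: if0]⟩
t=3: ⟨T=(-3 * 1); E=∅; St=[addL(5) :: if0]⟩
t=4: ⟨T=-3; E=∅; St=[mulR :: addL(5) :: if0]⟩
t=5: ⟨T=1; E=∅; St=[mulL(-3) :: addL(5) :: if0]⟩
t=6: ⟨T=(if0 ((λx. x) 0) then (let x = 3 in x) else (if0 -4 then 4 else 1)); E=∅; St=∅⟩
t=7: ⟨T=((λx. x) 0); E=∅; St=[if0]⟩
t=8: ⟨T=(λx. x); E=∅; St=[thunk :: if0]⟩
t=9: ⟨T=x; E={x↦thunk(0, ∅)}; St=[if0]⟩
t=10: ⟨T=0; E=∅; St=[if0]⟩
t=11: ⟨T=(let x = 3 in x); E=∅; St=∅⟩
t=12: ⟨T=x; E={x↦thunk(3, ∅)}; St=∅⟩
t=13: ⟨T=3; E=∅; St=∅⟩
→ final value 3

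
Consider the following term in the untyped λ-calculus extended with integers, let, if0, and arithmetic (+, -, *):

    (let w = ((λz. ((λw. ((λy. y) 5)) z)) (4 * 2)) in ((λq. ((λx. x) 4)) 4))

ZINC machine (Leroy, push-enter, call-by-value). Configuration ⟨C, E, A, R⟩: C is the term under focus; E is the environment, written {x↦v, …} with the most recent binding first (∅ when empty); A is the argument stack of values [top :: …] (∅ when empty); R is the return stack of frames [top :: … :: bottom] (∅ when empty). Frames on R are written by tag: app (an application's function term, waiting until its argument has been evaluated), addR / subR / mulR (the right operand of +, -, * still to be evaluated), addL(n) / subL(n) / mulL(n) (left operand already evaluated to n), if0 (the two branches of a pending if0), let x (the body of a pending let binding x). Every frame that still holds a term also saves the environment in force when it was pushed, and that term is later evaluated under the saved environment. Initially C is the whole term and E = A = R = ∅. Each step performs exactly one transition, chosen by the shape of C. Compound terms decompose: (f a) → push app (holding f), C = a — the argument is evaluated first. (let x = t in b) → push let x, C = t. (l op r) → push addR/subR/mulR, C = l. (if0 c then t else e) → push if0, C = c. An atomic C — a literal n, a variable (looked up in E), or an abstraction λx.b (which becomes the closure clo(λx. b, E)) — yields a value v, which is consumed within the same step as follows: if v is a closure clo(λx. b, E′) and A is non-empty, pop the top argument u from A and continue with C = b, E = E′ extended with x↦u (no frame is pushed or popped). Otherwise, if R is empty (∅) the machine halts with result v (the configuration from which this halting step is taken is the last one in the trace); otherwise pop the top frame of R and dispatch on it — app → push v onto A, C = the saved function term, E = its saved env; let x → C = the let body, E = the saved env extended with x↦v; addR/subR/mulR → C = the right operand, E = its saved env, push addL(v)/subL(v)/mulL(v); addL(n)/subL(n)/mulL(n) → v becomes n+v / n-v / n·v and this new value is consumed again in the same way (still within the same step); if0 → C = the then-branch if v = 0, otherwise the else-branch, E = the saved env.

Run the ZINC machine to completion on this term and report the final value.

Answer: 4

Machine steps:
0. [C=(let w = ((λz. ((λw. ((λy. y) 5)) z)) (4 * 2)) in ((λq. ((λx. x) 4)) 4)) | E=∅ | A=∅ | R=∅]
1. [C=((λz. ((λw. ((λy. y) 5)) z)) (4 * 2)) | E=∅ | A=∅ | R=[let w]]
2. [C=(4 * 2) | E=∅ | A=∅ | R=[app :: let w]]
3. [C=4 | E=∅ | A=∅ | R=[mulR :: app :: let w]]
4. [C=2 | E=∅ | A=∅ | R=[mulL(4) :: app :: let w]]
5. [C=(λz. ((λw. ((λy. y) 5)) z)) | E=∅ | A=[8] | R=[let w]]
6. [C=((λw. ((λy. y) 5)) z) | E={z↦8} | A=∅ | R=[let w]]
7. [C=z | E={z↦8} | A=∅ | R=[app :: let w]]
8. [C=(λw. ((λy. y) 5)) | E={z↦8} | A=[8] | R=[let w]]
9. [C=((λy. y) 5) | E={w↦8, z↦8} | A=∅ | R=[let w]]
10. [C=5 | E={w↦8, z↦8} | A=∅ | R=[app :: let w]]
11. [C=(λy. y) | E={w↦8, z↦8} | A=[5] | R=[let w]]
12. [C=y | E={y↦5, w↦8, z↦8} | A=∅ | R=[let w]]
13. [C=((λq. ((λx. x) 4)) 4) | E={w↦5} | A=∅ | R=∅]
14. [C=4 | E={w↦5} | A=∅ | R=[app]]
15. [C=(λq. ((λx. x) 4)) | E={w↦5} | A=[4] | R=∅]
16. [C=((λx. x) 4) | E={q↦4, w↦5} | A=∅ | R=∅]
17. [C=4 | E={q↦4, w↦5} | A=∅ | R=[app]]
18. [C=(λx. x) | E={q↦4, w↦5} | A=[4] | R=∅]
19. [C=x | E={x↦4, q↦4, w↦5} | A=∅ | R=∅]
→ final value 4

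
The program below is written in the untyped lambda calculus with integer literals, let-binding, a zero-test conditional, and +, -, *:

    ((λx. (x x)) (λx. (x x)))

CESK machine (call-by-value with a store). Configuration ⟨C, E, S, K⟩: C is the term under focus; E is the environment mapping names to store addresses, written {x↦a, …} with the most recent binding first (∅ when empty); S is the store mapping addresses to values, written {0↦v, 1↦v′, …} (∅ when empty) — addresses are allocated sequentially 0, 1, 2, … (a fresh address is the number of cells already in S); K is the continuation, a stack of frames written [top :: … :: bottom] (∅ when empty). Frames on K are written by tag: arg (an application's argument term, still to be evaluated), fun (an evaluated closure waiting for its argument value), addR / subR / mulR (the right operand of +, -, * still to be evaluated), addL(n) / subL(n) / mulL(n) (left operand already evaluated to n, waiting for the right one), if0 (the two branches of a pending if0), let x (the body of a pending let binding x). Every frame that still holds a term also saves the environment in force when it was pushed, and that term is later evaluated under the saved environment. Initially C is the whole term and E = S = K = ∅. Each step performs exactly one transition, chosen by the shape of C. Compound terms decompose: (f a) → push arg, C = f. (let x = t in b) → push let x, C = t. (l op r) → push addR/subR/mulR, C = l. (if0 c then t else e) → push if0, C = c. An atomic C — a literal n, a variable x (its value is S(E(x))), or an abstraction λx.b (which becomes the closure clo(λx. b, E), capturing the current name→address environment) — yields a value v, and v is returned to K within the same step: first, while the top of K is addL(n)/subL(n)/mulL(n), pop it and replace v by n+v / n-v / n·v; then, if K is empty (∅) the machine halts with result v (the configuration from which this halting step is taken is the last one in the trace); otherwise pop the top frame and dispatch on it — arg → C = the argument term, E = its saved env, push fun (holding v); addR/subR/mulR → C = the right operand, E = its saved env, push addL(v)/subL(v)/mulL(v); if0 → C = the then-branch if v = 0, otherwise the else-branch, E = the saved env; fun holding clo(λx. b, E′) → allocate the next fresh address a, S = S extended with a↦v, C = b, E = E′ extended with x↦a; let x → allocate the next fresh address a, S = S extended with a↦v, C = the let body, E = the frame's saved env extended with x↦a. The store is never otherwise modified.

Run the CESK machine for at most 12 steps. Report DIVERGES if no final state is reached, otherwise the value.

t=0: ⟨C=((λx. (x x)) (λx. (x x))); E=∅; S=∅; K=∅⟩
t=1: ⟨C=(λx. (x x)); E=∅; S=∅; K=[arg]⟩
t=2: ⟨C=(λx. (x x)); E=∅; S=∅; K=[fun]⟩
t=3: ⟨C=(x x); E={x↦0}; S={0↦clo(λx. (x x), ∅)}; K=∅⟩
t=4: ⟨C=x; E={x↦0}; S={0↦clo(λx. (x x), ∅)}; K=[arg]⟩
t=5: ⟨C=x; E={x↦0}; S={0↦clo(λx. (x x), ∅)}; K=[fun]⟩
t=6: ⟨C=(x x); E={x↦1}; S={0↦clo(λx. (x x), ∅), 1↦clo(λx. (x x), ∅)}; K=∅⟩
t=7: ⟨C=x; E={x↦1}; S={0↦clo(λx. (x x), ∅), 1↦clo(λx. (x x), ∅)}; K=[arg]⟩
t=8: ⟨C=x; E={x↦1}; S={0↦clo(λx. (x x), ∅), 1↦clo(λx. (x x), ∅)}; K=[fun]⟩
t=9: ⟨C=(x x); E={x↦2}; S={0↦clo(λx. (x x), ∅), 1↦clo(λx. (x x), ∅), 2↦clo(λx. (x x), ∅)}; K=∅⟩
t=10: ⟨C=x; E={x↦2}; S={0↦clo(λx. (x x), ∅), 1↦clo(λx. (x x), ∅), 2↦clo(λx. (x x), ∅)}; K=[arg]⟩
t=11: ⟨C=x; E={x↦2}; S={0↦clo(λx. (x x), ∅), 1↦clo(λx. (x x), ∅), 2↦clo(λx. (x x), ∅)}; K=[fun]⟩
t=12: ⟨C=(x x); E={x↦3}; S={0↦clo(λx. (x x), ∅), 1↦clo(λx. (x x), ∅), 2↦clo(λx. (x x), ∅), 3↦clo(λx. (x x), ∅)}; K=∅⟩
→ 12 transitions taken and the configuration is still not final: no result within 12 steps

Answer: DIVERGES (no final state within 12 steps)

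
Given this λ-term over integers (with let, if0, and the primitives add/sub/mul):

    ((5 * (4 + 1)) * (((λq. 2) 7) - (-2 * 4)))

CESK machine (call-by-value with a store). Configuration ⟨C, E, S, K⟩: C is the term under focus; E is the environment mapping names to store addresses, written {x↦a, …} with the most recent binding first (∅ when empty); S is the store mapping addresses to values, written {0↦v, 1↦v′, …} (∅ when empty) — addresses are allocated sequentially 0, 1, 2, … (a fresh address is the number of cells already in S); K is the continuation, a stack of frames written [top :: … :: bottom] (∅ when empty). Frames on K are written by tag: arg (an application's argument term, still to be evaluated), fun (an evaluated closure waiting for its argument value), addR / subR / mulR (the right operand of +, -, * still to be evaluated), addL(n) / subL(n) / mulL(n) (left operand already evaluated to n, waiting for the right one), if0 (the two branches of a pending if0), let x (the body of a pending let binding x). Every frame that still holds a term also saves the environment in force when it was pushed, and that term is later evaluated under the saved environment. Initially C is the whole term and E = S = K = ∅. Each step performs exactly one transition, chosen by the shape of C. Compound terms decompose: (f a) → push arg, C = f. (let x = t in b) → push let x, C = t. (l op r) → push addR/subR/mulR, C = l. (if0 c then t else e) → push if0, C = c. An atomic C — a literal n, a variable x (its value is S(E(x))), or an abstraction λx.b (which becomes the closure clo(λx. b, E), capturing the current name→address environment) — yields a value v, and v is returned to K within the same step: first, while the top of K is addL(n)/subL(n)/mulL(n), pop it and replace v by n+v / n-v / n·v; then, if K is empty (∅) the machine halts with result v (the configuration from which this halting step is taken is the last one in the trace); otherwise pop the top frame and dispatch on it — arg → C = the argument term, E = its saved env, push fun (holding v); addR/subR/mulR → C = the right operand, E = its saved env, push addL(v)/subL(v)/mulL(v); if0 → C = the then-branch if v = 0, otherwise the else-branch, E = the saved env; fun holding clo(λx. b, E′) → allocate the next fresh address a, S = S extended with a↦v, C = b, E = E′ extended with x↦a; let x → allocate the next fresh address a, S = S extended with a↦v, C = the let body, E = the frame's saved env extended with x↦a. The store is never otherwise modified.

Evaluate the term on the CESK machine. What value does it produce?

step 0: <C=((5 * (4 + 1)) * (((λq. 2) 7) - (-2 * 4))), E=∅, S=∅, K=∅>
step 1: <C=(5 * (4 + 1)), E=∅, S=∅, K=[mulR]>
step 2: <C=5, E=∅, S=∅, K=[mulR :: mulR]>
step 3: <C=(4 + 1), E=∅, S=∅, K=[mulL(5) :: mulR]>
step 4: <C=4, E=∅, S=∅, K=[addR :: mulL(5) :: mulR]>
step 5: <C=1, E=∅, S=∅, K=[addL(4) :: mulL(5) :: mulR]>
step 6: <C=(((λq. 2) 7) - (-2 * 4)), E=∅, S=∅, K=[mulL(25)]>
step 7: <C=((λq. 2) 7), E=∅, S=∅, K=[subR :: mulL(25)]>
step 8: <C=(λq. 2), E=∅, S=∅, K=[arg :: subR :: mulL(25)]>
step 9: <C=7, E=∅, S=∅, K=[fun :: subR :: mulL(25)]>
step 10: <C=2, E={q↦0}, S={0↦7}, K=[subR :: mulL(25)]>
step 11: <C=(-2 * 4), E=∅, S={0↦7}, K=[subL(2) :: mulL(25)]>
step 12: <C=-2, E=∅, S={0↦7}, K=[mulR :: subL(2) :: mulL(25)]>
step 13: <C=4, E=∅, S={0↦7}, K=[mulL(-2) :: subL(2) :: mulL(25)]>
→ final value 250

Answer: 250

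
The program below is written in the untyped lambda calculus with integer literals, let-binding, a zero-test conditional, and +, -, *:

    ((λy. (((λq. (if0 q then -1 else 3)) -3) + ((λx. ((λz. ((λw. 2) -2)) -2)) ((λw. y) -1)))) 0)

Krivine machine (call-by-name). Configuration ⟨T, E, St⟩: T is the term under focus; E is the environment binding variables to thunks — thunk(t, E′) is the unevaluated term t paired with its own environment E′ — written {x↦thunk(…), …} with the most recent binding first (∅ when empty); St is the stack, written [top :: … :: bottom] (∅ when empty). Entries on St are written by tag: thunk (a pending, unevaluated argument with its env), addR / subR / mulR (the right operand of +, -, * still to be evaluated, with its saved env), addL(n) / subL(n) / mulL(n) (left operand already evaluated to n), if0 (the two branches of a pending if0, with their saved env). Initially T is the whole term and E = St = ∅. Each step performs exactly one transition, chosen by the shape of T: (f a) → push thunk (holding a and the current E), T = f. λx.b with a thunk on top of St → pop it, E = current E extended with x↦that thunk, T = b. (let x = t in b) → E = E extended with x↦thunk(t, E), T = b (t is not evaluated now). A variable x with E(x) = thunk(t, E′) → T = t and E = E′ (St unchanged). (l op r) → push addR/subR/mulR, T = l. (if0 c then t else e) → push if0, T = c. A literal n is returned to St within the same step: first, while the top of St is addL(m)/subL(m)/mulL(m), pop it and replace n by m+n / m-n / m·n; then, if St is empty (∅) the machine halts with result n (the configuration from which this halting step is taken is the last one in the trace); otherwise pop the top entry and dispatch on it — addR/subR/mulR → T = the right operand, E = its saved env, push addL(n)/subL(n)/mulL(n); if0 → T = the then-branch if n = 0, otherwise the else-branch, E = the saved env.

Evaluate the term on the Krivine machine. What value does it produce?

t=0: <T=((λy. (((λq. (if0 q then -1 else 3)) -3) + ((λx. ((λz. ((λw. 2) -2)) -2)) ((λw. y) -1)))) 0), E=∅, St=∅>
t=1: <T=(λy. (((λq. (if0 q then -1 else 3)) -3) + ((λx. ((λz. ((λw. 2) -2)) -2)) ((λw. y) -1)))), E=∅, St=[thunk]>
t=2: <T=(((λq. (if0 q then -1 else 3)) -3) + ((λx. ((λz. ((λw. 2) -2)) -2)) ((λw. y) -1))), E={y↦thunk(0, ∅)}, St=∅>
t=3: <T=((λq. (if0 q then -1 else 3)) -3), E={y↦thunk(0, ∅)}, St=[addR]>
t=4: <T=(λq. (if0 q then -1 else 3)), E={y↦thunk(0, ∅)}, St=[thunk :: addR]>
t=5: <T=(if0 q then -1 else 3), E={q↦thunk(-3, {y↦thunk(0, ∅)}), y↦thunk(0, ∅)}, St=[addR]>
t=6: <T=q, E={q↦thunk(-3, {y↦thunk(0, ∅)}), y↦thunk(0, ∅)}, St=[if0 :: addR]>
t=7: <T=-3, E={y↦thunk(0, ∅)}, St=[if0 :: addR]>
t=8: <T=3, E={q↦thunk(-3, {y↦thunk(0, ∅)}), y↦thunk(0, ∅)}, St=[addR]>
t=9: <T=((λx. ((λz. ((λw. 2) -2)) -2)) ((λw. y) -1)), E={y↦thunk(0, ∅)}, St=[addL(3)]>
t=10: <T=(λx. ((λz. ((λw. 2) -2)) -2)), E={y↦thunk(0, ∅)}, St=[thunk :: addL(3)]>
t=11: <T=((λz. ((λw. 2) -2)) -2), E={x↦thunk(((λw. y) -1), {y↦thunk(0, ∅)}), y↦thunk(0, ∅)}, St=[addL(3)]>
t=12: <T=(λz. ((λw. 2) -2)), E={x↦thunk(((λw. y) -1), {y↦thunk(0, ∅)}), y↦thunk(0, ∅)}, St=[thunk :: addL(3)]>
t=13: <T=((λw. 2) -2), E={z↦thunk(-2, {x↦thunk(((λw. y) -1), {y↦thunk(0, ∅)}), y↦thunk(0, ∅)}), x↦thunk(((λw. y) -1), {y↦thunk(0, ∅)}), y↦thunk(0, ∅)}, St=[addL(3)]>
t=14: <T=(λw. 2), E={z↦thunk(-2, {x↦thunk(((λw. y) -1), {y↦thunk(0, ∅)}), y↦thunk(0, ∅)}), x↦thunk(((λw. y) -1), {y↦thunk(0, ∅)}), y↦thunk(0, ∅)}, St=[thunk :: addL(3)]>
t=15: <T=2, E={w↦thunk(-2, {z↦thunk(-2, {x↦thunk(((λw. y) -1), {y↦thunk(0, ∅)}), y↦thunk(0, ∅)}), x↦thunk(((λw. y) -1), {y↦thunk(0, ∅)}), y↦thunk(0, ∅)}), z↦thunk(-2, {x↦thunk(((λw. y) -1), {y↦thunk(0, ∅)}), y↦thunk(0, ∅)}), x↦thunk(((λw. y) -1), {y↦thunk(0, ∅)}), y↦thunk(0, ∅)}, St=[addL(3)]>
→ final value 5

Answer: 5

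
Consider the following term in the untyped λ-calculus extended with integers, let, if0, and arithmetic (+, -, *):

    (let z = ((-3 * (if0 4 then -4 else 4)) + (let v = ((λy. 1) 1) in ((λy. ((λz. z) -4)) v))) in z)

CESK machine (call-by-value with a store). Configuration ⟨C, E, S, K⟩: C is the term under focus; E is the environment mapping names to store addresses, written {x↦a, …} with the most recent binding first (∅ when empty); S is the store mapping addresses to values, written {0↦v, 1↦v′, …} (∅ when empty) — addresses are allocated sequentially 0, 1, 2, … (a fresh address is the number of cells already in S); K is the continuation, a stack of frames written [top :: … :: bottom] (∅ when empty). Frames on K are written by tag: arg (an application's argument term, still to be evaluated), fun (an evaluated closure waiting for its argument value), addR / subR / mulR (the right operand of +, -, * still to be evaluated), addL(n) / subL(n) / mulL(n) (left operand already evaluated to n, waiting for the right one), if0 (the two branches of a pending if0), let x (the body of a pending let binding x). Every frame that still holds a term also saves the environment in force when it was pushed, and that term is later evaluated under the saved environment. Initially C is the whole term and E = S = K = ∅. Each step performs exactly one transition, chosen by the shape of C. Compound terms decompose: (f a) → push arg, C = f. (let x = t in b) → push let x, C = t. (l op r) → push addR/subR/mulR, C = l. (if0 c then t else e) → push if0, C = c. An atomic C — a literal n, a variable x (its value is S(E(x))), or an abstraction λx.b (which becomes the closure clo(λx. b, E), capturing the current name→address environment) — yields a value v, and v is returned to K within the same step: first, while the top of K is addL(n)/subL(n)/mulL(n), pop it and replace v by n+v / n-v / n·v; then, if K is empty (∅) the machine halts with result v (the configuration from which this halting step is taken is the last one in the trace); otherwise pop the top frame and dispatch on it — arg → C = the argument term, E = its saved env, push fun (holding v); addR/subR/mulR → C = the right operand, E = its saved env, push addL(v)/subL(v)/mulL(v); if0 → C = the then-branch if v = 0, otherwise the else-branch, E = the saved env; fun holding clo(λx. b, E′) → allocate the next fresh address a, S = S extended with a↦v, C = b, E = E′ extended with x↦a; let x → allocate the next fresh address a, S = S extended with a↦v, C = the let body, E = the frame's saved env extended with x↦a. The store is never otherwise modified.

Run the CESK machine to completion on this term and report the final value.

t=0: [C=(let z = ((-3 * (if0 4 then -4 else 4)) + (let v = ((λy. 1) 1) in ((λy. ((λz. z) -4)) v))) in z) | E=∅ | S=∅ | K=∅]
t=1: [C=((-3 * (if0 4 then -4 else 4)) + (let v = ((λy. 1) 1) in ((λy. ((λz. z) -4)) v))) | E=∅ | S=∅ | K=[let z]]
t=2: [C=(-3 * (if0 4 then -4 else 4)) | E=∅ | S=∅ | K=[addR :: let z]]
t=3: [C=-3 | E=∅ | S=∅ | K=[mulR :: addR :: let z]]
t=4: [C=(if0 4 then -4 else 4) | E=∅ | S=∅ | K=[mulL(-3) :: addR :: let z]]
t=5: [C=4 | E=∅ | S=∅ | K=[if0 :: mulL(-3) :: addR :: let z]]
t=6: [C=4 | E=∅ | S=∅ | K=[mulL(-3) :: addR :: let z]]
t=7: [C=(let v = ((λy. 1) 1) in ((λy. ((λz. z) -4)) v)) | E=∅ | S=∅ | K=[addL(-12) :: let z]]
t=8: [C=((λy. 1) 1) | E=∅ | S=∅ | K=[let v :: addL(-12) :: let z]]
t=9: [C=(λy. 1) | E=∅ | S=∅ | K=[arg :: let v :: addL(-12) :: let z]]
t=10: [C=1 | E=∅ | S=∅ | K=[fun :: let v :: addL(-12) :: let z]]
t=11: [C=1 | E={y↦0} | S={0↦1} | K=[let v :: addL(-12) :: let z]]
t=12: [C=((λy. ((λz. z) -4)) v) | E={v↦1} | S={0↦1, 1↦1} | K=[addL(-12) :: let z]]
t=13: [C=(λy. ((λz. z) -4)) | E={v↦1} | S={0↦1, 1↦1} | K=[arg :: addL(-12) :: let z]]
t=14: [C=v | E={v↦1} | S={0↦1, 1↦1} | K=[fun :: addL(-12) :: let z]]
t=15: [C=((λz. z) -4) | E={y↦2, v↦1} | S={0↦1, 1↦1, 2↦1} | K=[addL(-12) :: let z]]
t=16: [C=(λz. z) | E={y↦2, v↦1} | S={0↦1, 1↦1, 2↦1} | K=[arg :: addL(-12) :: let z]]
t=17: [C=-4 | E={y↦2, v↦1} | S={0↦1, 1↦1, 2↦1} | K=[fun :: addL(-12) :: let z]]
t=18: [C=z | E={z↦3, y↦2, v↦1} | S={0↦1, 1↦1, 2↦1, 3↦-4} | K=[addL(-12) :: let z]]
t=19: [C=z | E={z↦4} | S={0↦1, 1↦1, 2↦1, 3↦-4, 4↦-16} | K=∅]
→ final value -16

Answer: -16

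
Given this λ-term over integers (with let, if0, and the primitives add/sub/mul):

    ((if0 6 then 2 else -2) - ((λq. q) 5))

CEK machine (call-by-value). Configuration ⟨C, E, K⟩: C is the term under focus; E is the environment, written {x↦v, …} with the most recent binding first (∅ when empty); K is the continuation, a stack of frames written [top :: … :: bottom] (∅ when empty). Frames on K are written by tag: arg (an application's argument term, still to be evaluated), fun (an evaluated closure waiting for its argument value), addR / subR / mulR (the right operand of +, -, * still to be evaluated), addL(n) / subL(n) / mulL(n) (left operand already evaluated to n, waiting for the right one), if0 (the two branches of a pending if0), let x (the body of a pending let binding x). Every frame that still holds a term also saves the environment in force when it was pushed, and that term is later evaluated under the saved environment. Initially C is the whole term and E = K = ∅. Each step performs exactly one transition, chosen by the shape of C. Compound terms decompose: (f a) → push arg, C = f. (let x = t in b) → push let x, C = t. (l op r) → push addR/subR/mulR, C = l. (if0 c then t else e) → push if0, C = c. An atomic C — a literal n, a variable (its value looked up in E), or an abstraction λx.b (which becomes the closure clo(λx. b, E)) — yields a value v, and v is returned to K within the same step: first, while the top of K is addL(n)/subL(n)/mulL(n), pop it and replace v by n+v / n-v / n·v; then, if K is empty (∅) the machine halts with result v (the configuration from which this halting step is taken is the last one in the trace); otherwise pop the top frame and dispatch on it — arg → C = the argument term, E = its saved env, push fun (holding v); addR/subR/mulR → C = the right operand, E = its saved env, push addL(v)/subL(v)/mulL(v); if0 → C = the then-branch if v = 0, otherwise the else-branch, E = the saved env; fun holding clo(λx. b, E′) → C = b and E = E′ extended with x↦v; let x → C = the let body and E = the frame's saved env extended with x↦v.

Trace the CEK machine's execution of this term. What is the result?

Answer: -7

Machine steps:
t=0: ⟨C=((if0 6 then 2 else -2) - ((λq. q) 5)); E=∅; K=∅⟩
t=1: ⟨C=(if0 6 then 2 else -2); E=∅; K=[subR]⟩
t=2: ⟨C=6; E=∅; K=[if0 :: subR]⟩
t=3: ⟨C=-2; E=∅; K=[subR]⟩
t=4: ⟨C=((λq. q) 5); E=∅; K=[subL(-2)]⟩
t=5: ⟨C=(λq. q); E=∅; K=[arg :: subL(-2)]⟩
t=6: ⟨C=5; E=∅; K=[fun :: subL(-2)]⟩
t=7: ⟨C=q; E={q↦5}; K=[subL(-2)]⟩
→ final value -7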